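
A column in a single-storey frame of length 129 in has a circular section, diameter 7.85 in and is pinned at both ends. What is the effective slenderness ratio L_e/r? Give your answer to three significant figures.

I = πd⁴/64 = π×7.85⁴/64 = 186.4 in⁴
A = 48.40 in²;  r_min = √(I/A) = √(186.4/48.40) = 1.963 in
L_e = K·L = 1 × 129 = 129.0 in
λ = L_e / r_min = 129.00 / 1.963 = 65.7

λ ≈ 65.7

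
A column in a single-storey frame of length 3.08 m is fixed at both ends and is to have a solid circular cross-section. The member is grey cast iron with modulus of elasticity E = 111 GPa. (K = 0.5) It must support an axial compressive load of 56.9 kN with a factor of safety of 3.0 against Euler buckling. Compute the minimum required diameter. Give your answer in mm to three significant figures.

Required P_cr = n·P = 3.0 × 56.9 = 170.7 kN
L_e = K·L = 0.5 × 3.08 = 1.540 m
Required I = P_cr·L_e²/(π²E) = 1.707×10^5 × 1.540² / (π² × 1.11×10^11) = 3.695×10^-7 m⁴
I_req = 3.695×10^5 mm⁴
Solid circle: I = πd⁴/64  ⇒  d = (64I/π)^(1/4) = (64×3.695×10^5/π)^(1/4) = 52.4 mm

d ≈ 52.4 mm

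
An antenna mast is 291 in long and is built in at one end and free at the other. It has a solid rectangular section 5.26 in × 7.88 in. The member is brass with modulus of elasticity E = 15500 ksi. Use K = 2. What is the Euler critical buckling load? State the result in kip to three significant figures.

P_cr ≈ 43.2 kip

Buckling occurs about the weak axis: I_min = h·b³/12 with b = 5.26 in (the shorter side).
I_min = 7.88×5.26³/12 = 95.57 in⁴
Effective length L_e = K·L = 2 × 291 = 582.0 in
P_cr = π²EI / L_e² = π² × 15500×10³ × 95.57 / 582.0² = 4.316×10^4 lb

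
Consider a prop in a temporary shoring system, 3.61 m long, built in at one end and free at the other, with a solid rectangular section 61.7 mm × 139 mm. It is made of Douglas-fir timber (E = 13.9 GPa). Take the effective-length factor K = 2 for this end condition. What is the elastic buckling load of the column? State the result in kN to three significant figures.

P_cr ≈ 7.16 kN

Buckling occurs about the weak axis: I_min = h·b³/12 with b = 61.7 mm (the shorter side).
I_min = 139×61.7³/12 = 2.721×10^6 mm⁴
I = 2.721×10^6 mm⁴ = 2.721×10^-6 m⁴
Effective length L_e = K·L = 2 × 3.61 = 7.220 m
P_cr = π²EI / L_e² = π² × 13.9×10⁹ × 2.721×10^-6 / 7.220² = 7.160×10^3 N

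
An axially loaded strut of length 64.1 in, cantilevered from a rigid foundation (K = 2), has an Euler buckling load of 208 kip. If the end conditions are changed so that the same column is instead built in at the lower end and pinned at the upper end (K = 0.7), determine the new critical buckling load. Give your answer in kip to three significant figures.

P_cr ≈ 1700 kip

P_cr ∝ 1/K², so P_cr,new = P_cr,old × (K_old/K_new)² = 208 × (2/0.7)²
= 208 × 8.163 = 1700 kip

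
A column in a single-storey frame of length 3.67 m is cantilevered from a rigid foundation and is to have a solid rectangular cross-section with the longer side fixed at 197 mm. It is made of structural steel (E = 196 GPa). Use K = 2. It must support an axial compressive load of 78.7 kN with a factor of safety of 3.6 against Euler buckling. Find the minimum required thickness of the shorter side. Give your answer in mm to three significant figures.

b ≈ 78.3 mm

Required P_cr = n·P = 3.6 × 78.7 = 283.3 kN
L_e = K·L = 2 × 3.67 = 7.340 m
Required I = P_cr·L_e²/(π²E) = 2.833×10^5 × 7.340² / (π² × 1.96×10^11) = 7.891×10^-6 m⁴
I_req = 7.891×10^6 mm⁴
Rectangle, weak axis: I_min = h·b³/12 with h = 197 mm fixed  ⇒  b = (12I/h)^(1/3) = 78.3 mm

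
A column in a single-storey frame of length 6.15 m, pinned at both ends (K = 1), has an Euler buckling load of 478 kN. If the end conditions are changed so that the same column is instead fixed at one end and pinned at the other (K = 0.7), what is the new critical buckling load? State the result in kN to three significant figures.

P_cr ≈ 976 kN

P_cr ∝ 1/K², so P_cr,new = P_cr,old × (K_old/K_new)² = 478 × (1/0.7)²
= 478 × 2.041 = 976 kN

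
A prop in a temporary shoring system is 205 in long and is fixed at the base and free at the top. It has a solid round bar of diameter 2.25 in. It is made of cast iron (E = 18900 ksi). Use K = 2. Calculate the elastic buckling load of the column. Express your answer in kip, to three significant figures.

I = πd⁴/64 = π×2.25⁴/64 = 1.258 in⁴
Effective length L_e = K·L = 2 × 205 = 410.0 in
P_cr = π²EI / L_e² = π² × 18900×10³ × 1.258 / 410.0² = 1.396×10^3 lb

P_cr ≈ 1.40 kip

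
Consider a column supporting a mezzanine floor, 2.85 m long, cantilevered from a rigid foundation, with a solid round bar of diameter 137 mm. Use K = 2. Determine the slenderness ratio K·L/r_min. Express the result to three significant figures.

I = πd⁴/64 = π×137⁴/64 = 1.729×10^7 mm⁴
A = 1.474×10^4 mm²;  r_min = √(I/A) = √(1.729×10^7/1.474×10^4) = 34.25 mm
L_e = K·L = 2 × 2.85 m = 5.700 m = 5700.0 mm
λ = L_e / r_min = 5700.0 / 34.25 = 166

λ ≈ 166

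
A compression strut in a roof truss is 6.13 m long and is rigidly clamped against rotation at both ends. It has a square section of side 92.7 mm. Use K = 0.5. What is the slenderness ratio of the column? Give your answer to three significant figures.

For a square r = a/√12 = 92.7/√12 = 26.76 mm
L_e = K·L = 0.5 × 6.13 m = 3.065 m = 3065.0 mm
λ = L_e / r_min = 3065.0 / 26.76 = 115

λ ≈ 115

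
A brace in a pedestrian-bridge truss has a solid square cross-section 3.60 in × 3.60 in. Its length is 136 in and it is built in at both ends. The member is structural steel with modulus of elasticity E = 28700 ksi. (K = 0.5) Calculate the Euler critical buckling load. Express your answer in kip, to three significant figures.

P_cr ≈ 857 kip

I = a⁴/12 = 3.60⁴/12 = 14.00 in⁴
Effective length L_e = K·L = 0.5 × 136 = 68.00 in
P_cr = π²EI / L_e² = π² × 28700×10³ × 14.00 / 68.00² = 8.574×10^5 lb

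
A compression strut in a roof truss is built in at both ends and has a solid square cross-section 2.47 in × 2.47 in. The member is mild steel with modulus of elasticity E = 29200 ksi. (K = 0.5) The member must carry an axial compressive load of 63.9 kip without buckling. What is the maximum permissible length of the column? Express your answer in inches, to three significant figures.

I = a⁴/12 = 2.47⁴/12 = 3.102 in⁴
At the buckling limit P_cr = P = 6.390×10^4 lb
From P_cr = π²EI/(K·L)²:  L = (1/K)·√(π²EI/P_cr) = (1/0.5)·√(π²×2.92×10^7×3.102/6.390×10^4)
L = 237 in

L_max ≈ 237 in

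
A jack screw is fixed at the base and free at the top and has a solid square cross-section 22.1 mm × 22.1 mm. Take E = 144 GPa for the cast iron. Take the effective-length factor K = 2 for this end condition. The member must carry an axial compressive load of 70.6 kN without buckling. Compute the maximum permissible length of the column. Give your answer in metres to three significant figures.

I = a⁴/12 = 22.1⁴/12 = 1.988×10^4 mm⁴
I = 1.988×10^-8 m⁴
At the buckling limit P_cr = P = 7.060×10^4 N
From P_cr = π²EI/(K·L)²:  L = (1/K)·√(π²EI/P_cr) = (1/2)·√(π²×1.44×10^11×1.988×10^-8/7.060×10^4)
L = 0.316 m

L_max ≈ 0.316 m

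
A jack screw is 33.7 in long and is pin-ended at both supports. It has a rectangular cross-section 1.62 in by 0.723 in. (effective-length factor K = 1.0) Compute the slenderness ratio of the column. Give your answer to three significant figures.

λ ≈ 161

Buckling occurs about the weak axis: I_min = h·b³/12 with b = 0.723 in (the shorter side).
I_min = 1.62×0.723³/12 = 5.102×10^-2 in⁴
A = 1.171 in²;  r_min = √(I/A) = √(5.102×10^-2/1.171) = 0.2087 in
L_e = K·L = 1 × 33.7 = 33.70 in
λ = L_e / r_min = 33.700 / 0.2087 = 161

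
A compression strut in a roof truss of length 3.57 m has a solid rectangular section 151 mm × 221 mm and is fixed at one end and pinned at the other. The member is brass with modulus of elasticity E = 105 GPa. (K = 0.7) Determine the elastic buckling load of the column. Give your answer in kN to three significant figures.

P_cr ≈ 10500 kN

Buckling occurs about the weak axis: I_min = h·b³/12 with b = 151 mm (the shorter side).
I_min = 221×151³/12 = 6.341×10^7 mm⁴
I = 6.341×10^7 mm⁴ = 6.341×10^-5 m⁴
Effective length L_e = K·L = 0.7 × 3.57 = 2.499 m
P_cr = π²EI / L_e² = π² × 105×10⁹ × 6.341×10^-5 / 2.499² = 1.052×10^7 N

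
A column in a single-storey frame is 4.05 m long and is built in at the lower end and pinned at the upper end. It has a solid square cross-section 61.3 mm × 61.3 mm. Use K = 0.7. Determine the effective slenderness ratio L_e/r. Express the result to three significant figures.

For a square r = a/√12 = 61.3/√12 = 17.70 mm
L_e = K·L = 0.7 × 4.05 m = 2.835 m = 2835.0 mm
λ = L_e / r_min = 2835.0 / 17.70 = 160

λ ≈ 160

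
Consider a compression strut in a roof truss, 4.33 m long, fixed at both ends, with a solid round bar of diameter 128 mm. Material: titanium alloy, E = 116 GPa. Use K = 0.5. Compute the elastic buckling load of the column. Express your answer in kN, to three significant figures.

I = πd⁴/64 = π×128⁴/64 = 1.318×10^7 mm⁴
I = 1.318×10^7 mm⁴ = 1.318×10^-5 m⁴
Effective length L_e = K·L = 0.5 × 4.33 = 2.165 m
P_cr = π²EI / L_e² = π² × 116×10⁹ × 1.318×10^-5 / 2.165² = 3.218×10^6 N

P_cr ≈ 3220 kN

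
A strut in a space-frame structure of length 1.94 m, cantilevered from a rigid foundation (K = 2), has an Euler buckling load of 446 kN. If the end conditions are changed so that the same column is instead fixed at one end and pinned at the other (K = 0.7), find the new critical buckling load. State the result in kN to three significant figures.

P_cr ∝ 1/K², so P_cr,new = P_cr,old × (K_old/K_new)² = 446 × (2/0.7)²
= 446 × 8.163 = 3640 kN

P_cr ≈ 3640 kN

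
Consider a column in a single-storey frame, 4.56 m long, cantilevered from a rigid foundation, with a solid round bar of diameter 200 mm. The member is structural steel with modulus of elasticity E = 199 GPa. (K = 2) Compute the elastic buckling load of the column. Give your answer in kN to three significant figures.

I = πd⁴/64 = π×200⁴/64 = 7.854×10^7 mm⁴
I = 7.854×10^7 mm⁴ = 7.854×10^-5 m⁴
Effective length L_e = K·L = 2 × 4.56 = 9.120 m
P_cr = π²EI / L_e² = π² × 199×10⁹ × 7.854×10^-5 / 9.120² = 1.855×10^6 N

P_cr ≈ 1850 kN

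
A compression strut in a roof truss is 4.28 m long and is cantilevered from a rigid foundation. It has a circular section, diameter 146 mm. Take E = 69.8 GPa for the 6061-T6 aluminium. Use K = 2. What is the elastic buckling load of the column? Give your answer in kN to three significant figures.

P_cr ≈ 210 kN

I = πd⁴/64 = π×146⁴/64 = 2.230×10^7 mm⁴
I = 2.230×10^7 mm⁴ = 2.230×10^-5 m⁴
Effective length L_e = K·L = 2 × 4.28 = 8.560 m
P_cr = π²EI / L_e² = π² × 69.8×10⁹ × 2.230×10^-5 / 8.560² = 2.097×10^5 N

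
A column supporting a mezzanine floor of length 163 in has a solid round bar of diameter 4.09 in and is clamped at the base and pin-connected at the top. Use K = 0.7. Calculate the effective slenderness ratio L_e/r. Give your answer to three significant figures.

I = πd⁴/64 = π×4.09⁴/64 = 13.74 in⁴
A = 13.14 in²;  r_min = √(I/A) = √(13.74/13.14) = 1.022 in
L_e = K·L = 0.7 × 163 = 114.1 in
λ = L_e / r_min = 114.10 / 1.022 = 112

λ ≈ 112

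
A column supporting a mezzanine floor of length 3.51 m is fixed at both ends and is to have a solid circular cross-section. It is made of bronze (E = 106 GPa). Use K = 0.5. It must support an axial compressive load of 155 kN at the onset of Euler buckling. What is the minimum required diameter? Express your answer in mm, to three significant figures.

L_e = K·L = 0.5 × 3.51 = 1.755 m
Required I = P_cr·L_e²/(π²E) = 1.550×10^5 × 1.755² / (π² × 1.06×10^11) = 4.563×10^-7 m⁴
I_req = 4.563×10^5 mm⁴
Solid circle: I = πd⁴/64  ⇒  d = (64I/π)^(1/4) = (64×4.563×10^5/π)^(1/4) = 55.2 mm

d ≈ 55.2 mm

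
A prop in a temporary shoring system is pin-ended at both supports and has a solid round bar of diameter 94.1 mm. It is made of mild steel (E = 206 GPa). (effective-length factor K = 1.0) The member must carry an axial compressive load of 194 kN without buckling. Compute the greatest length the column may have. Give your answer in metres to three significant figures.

L_max ≈ 6.35 m

I = πd⁴/64 = π×94.1⁴/64 = 3.849×10^6 mm⁴
I = 3.849×10^-6 m⁴
At the buckling limit P_cr = P = 1.940×10^5 N
From P_cr = π²EI/(K·L)²:  L = (1/K)·√(π²EI/P_cr) = (1/1)·√(π²×2.06×10^11×3.849×10^-6/1.940×10^5)
L = 6.35 m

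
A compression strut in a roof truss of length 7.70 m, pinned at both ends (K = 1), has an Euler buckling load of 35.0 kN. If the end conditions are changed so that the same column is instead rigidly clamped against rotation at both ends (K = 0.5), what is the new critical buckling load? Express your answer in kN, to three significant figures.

P_cr ∝ 1/K², so P_cr,new = P_cr,old × (K_old/K_new)² = 35.0 × (1/0.5)²
= 35.0 × 4.000 = 140 kN

P_cr ≈ 140 kN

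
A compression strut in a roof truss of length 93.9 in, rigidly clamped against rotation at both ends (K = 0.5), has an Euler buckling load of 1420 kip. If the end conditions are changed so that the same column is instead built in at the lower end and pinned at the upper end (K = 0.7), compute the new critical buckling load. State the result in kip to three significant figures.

P_cr ≈ 724 kip

P_cr ∝ 1/K², so P_cr,new = P_cr,old × (K_old/K_new)² = 1420 × (0.5/0.7)²
= 1420 × 0.5102 = 724 kip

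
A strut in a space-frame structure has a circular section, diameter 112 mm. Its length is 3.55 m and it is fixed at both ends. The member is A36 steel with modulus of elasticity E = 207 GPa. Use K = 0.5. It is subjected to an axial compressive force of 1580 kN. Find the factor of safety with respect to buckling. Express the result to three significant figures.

I = πd⁴/64 = π×112⁴/64 = 7.724×10^6 mm⁴
I = 7.724×10^6 mm⁴ = 7.724×10^-6 m⁴
Effective length L_e = K·L = 0.5 × 3.55 = 1.775 m
P_cr = π²EI / L_e² = π² × 207×10⁹ × 7.724×10^-6 / 1.775² = 5.009×10^6 N
Factor of safety n = P_cr / P = 5008.6 / 1580 = 3.17

n ≈ 3.17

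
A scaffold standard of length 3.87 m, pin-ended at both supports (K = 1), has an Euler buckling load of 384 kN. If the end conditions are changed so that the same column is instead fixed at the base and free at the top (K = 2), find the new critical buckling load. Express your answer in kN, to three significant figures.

P_cr ≈ 96.0 kN

P_cr ∝ 1/K², so P_cr,new = P_cr,old × (K_old/K_new)² = 384 × (1/2)²
= 384 × 0.2500 = 96.0 kN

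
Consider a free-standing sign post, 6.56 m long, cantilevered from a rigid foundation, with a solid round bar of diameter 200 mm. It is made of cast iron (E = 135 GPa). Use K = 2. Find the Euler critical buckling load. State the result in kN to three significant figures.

I = πd⁴/64 = π×200⁴/64 = 7.854×10^7 mm⁴
I = 7.854×10^7 mm⁴ = 7.854×10^-5 m⁴
Effective length L_e = K·L = 2 × 6.56 = 13.12 m
P_cr = π²EI / L_e² = π² × 135×10⁹ × 7.854×10^-5 / 13.12² = 6.079×10^5 N

P_cr ≈ 608 kN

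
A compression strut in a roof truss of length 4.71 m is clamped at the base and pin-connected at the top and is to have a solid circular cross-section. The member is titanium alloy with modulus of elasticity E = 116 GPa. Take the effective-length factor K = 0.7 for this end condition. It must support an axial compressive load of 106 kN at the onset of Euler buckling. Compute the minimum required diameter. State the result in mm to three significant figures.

d ≈ 67.3 mm

L_e = K·L = 0.7 × 4.71 = 3.297 m
Required I = P_cr·L_e²/(π²E) = 1.060×10^5 × 3.297² / (π² × 1.16×10^11) = 1.006×10^-6 m⁴
I_req = 1.006×10^6 mm⁴
Solid circle: I = πd⁴/64  ⇒  d = (64I/π)^(1/4) = (64×1.006×10^6/π)^(1/4) = 67.3 mm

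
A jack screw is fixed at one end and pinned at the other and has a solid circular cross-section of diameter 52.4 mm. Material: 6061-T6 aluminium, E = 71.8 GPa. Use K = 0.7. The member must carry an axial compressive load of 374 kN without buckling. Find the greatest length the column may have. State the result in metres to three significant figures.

I = πd⁴/64 = π×52.4⁴/64 = 3.701×10^5 mm⁴
I = 3.701×10^-7 m⁴
At the buckling limit P_cr = P = 3.740×10^5 N
From P_cr = π²EI/(K·L)²:  L = (1/K)·√(π²EI/P_cr) = (1/0.7)·√(π²×7.18×10^10×3.701×10^-7/3.740×10^5)
L = 1.20 m

L_max ≈ 1.20 m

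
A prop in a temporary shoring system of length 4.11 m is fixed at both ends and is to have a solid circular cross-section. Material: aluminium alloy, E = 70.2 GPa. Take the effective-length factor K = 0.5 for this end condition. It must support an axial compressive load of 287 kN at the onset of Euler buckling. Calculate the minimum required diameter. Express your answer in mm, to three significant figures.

d ≈ 77.3 mm

L_e = K·L = 0.5 × 4.11 = 2.055 m
Required I = P_cr·L_e²/(π²E) = 2.870×10^5 × 2.055² / (π² × 7.02×10^10) = 1.749×10^-6 m⁴
I_req = 1.749×10^6 mm⁴
Solid circle: I = πd⁴/64  ⇒  d = (64I/π)^(1/4) = (64×1.749×10^6/π)^(1/4) = 77.3 mm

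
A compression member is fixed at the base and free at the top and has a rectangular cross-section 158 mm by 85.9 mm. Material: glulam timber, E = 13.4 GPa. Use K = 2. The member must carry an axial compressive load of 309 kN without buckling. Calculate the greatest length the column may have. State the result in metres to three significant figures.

Buckling occurs about the weak axis: I_min = h·b³/12 with b = 85.9 mm (the shorter side).
I_min = 158×85.9³/12 = 8.346×10^6 mm⁴
I = 8.346×10^-6 m⁴
At the buckling limit P_cr = P = 3.090×10^5 N
From P_cr = π²EI/(K·L)²:  L = (1/K)·√(π²EI/P_cr) = (1/2)·√(π²×1.34×10^10×8.346×10^-6/3.090×10^5)
L = 0.945 m

L_max ≈ 0.945 m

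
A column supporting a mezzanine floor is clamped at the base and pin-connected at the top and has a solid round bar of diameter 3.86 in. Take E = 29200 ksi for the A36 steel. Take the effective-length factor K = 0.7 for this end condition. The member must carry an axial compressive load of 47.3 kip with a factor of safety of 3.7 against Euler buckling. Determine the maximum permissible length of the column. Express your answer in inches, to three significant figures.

I = πd⁴/64 = π×3.86⁴/64 = 10.90 in⁴
Required critical load P_cr = n·P = 3.7 × 47.3 = 175.0 kip = 1.750×10^5 lb
From P_cr = π²EI/(K·L)²:  L = (1/K)·√(π²EI/P_cr) = (1/0.7)·√(π²×2.92×10^7×10.90/1.750×10^5)
L = 191 in

L_max ≈ 191 in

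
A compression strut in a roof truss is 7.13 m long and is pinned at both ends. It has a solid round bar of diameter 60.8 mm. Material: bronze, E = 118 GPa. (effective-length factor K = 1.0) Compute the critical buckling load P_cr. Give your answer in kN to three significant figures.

P_cr ≈ 15.4 kN

I = πd⁴/64 = π×60.8⁴/64 = 6.708×10^5 mm⁴
I = 6.708×10^5 mm⁴ = 6.708×10^-7 m⁴
Effective length L_e = K·L = 1 × 7.13 = 7.130 m
P_cr = π²EI / L_e² = π² × 118×10⁹ × 6.708×10^-7 / 7.130² = 1.537×10^4 N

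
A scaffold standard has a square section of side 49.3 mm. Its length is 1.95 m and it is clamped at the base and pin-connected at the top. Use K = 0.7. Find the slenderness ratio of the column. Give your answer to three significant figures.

I = a⁴/12 = 49.3⁴/12 = 4.923×10^5 mm⁴
A = 2.430×10^3 mm²;  r_min = √(I/A) = √(4.923×10^5/2.430×10^3) = 14.23 mm
L_e = K·L = 0.7 × 1.95 m = 1.365 m = 1365.0 mm
λ = L_e / r_min = 1365.0 / 14.23 = 95.9

λ ≈ 95.9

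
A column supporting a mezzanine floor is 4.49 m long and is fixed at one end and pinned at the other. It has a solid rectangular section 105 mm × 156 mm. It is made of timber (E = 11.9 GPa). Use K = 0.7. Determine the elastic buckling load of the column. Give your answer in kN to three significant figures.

P_cr ≈ 179 kN

Buckling occurs about the weak axis: I_min = h·b³/12 with b = 105 mm (the shorter side).
I_min = 156×105³/12 = 1.505×10^7 mm⁴
I = 1.505×10^7 mm⁴ = 1.505×10^-5 m⁴
Effective length L_e = K·L = 0.7 × 4.49 = 3.143 m
P_cr = π²EI / L_e² = π² × 11.9×10⁹ × 1.505×10^-5 / 3.143² = 1.789×10^5 N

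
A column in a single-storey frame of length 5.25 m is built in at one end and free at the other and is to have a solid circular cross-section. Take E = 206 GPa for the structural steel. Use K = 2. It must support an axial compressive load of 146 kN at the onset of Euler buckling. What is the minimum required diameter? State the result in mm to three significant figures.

d ≈ 113 mm

L_e = K·L = 2 × 5.25 = 10.50 m
Required I = P_cr·L_e²/(π²E) = 1.460×10^5 × 10.50² / (π² × 2.06×10^11) = 7.917×10^-6 m⁴
I_req = 7.917×10^6 mm⁴
Solid circle: I = πd⁴/64  ⇒  d = (64I/π)^(1/4) = (64×7.917×10^6/π)^(1/4) = 113 mm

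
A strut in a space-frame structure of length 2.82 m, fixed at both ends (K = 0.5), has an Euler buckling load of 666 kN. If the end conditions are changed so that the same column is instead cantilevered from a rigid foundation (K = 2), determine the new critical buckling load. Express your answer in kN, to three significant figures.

P_cr ∝ 1/K², so P_cr,new = P_cr,old × (K_old/K_new)² = 666 × (0.5/2)²
= 666 × 0.06250 = 41.6 kN

P_cr ≈ 41.6 kN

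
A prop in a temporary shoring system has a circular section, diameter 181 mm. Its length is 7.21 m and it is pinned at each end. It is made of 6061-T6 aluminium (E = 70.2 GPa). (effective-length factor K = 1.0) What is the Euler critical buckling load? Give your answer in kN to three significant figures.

I = πd⁴/64 = π×181⁴/64 = 5.268×10^7 mm⁴
I = 5.268×10^7 mm⁴ = 5.268×10^-5 m⁴
Effective length L_e = K·L = 1 × 7.21 = 7.210 m
P_cr = π²EI / L_e² = π² × 70.2×10⁹ × 5.268×10^-5 / 7.210² = 7.022×10^5 N

P_cr ≈ 702 kN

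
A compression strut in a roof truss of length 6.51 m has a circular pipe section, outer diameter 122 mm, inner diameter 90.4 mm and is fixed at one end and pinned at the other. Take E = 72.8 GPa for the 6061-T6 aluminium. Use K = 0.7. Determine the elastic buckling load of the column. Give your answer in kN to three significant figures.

d_o = 122 mm, d_i = 90.4 mm
I = π(d_o⁴ − d_i⁴)/64 = π(122⁴ − 90.40⁴)/64 = 7.596×10^6 mm⁴
I = 7.596×10^6 mm⁴ = 7.596×10^-6 m⁴
Effective length L_e = K·L = 0.7 × 6.51 = 4.557 m
P_cr = π²EI / L_e² = π² × 72.8×10⁹ × 7.596×10^-6 / 4.557² = 2.628×10^5 N

P_cr ≈ 263 kN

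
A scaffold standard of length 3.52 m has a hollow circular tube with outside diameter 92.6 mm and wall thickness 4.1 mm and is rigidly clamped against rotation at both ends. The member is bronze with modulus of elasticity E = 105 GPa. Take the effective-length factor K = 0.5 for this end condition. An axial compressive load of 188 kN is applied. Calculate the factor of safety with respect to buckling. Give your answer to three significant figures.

Inner diameter d_i = 92.6 − 2×4.1 = 84.40 mm
I = π(d_o⁴ − d_i⁴)/64 = π(92.6⁴ − 84.40⁴)/64 = 1.118×10^6 mm⁴
I = 1.118×10^6 mm⁴ = 1.118×10^-6 m⁴
Effective length L_e = K·L = 0.5 × 3.52 = 1.760 m
P_cr = π²EI / L_e² = π² × 105×10⁹ × 1.118×10^-6 / 1.760² = 3.742×10^5 N
Factor of safety n = P_cr / P = 374.17 / 188 = 1.99

n ≈ 1.99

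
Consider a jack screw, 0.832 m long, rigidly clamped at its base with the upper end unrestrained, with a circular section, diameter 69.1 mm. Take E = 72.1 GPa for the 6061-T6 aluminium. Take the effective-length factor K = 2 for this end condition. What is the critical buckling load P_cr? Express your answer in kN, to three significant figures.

I = πd⁴/64 = π×69.1⁴/64 = 1.119×10^6 mm⁴
I = 1.119×10^6 mm⁴ = 1.119×10^-6 m⁴
Effective length L_e = K·L = 2 × 0.832 = 1.664 m
P_cr = π²EI / L_e² = π² × 72.1×10⁹ × 1.119×10^-6 / 1.664² = 2.876×10^5 N

P_cr ≈ 288 kN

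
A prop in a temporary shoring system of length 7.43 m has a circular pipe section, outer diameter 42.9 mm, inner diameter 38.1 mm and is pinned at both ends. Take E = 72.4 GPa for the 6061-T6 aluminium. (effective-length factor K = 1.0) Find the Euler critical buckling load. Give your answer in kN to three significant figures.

d_o = 42.9 mm, d_i = 38.1 mm
I = π(d_o⁴ − d_i⁴)/64 = π(42.9⁴ − 38.10⁴)/64 = 6.283×10^4 mm⁴
I = 6.283×10^4 mm⁴ = 6.283×10^-8 m⁴
Effective length L_e = K·L = 1 × 7.43 = 7.430 m
P_cr = π²EI / L_e² = π² × 72.4×10⁹ × 6.283×10^-8 / 7.430² = 813.2 N

P_cr ≈ 0.813 kN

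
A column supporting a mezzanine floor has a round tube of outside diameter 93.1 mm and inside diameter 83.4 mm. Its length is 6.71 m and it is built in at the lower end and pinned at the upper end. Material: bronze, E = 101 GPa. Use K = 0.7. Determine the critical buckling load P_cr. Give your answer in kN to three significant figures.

P_cr ≈ 59.3 kN

d_o = 93.1 mm, d_i = 83.4 mm
I = π(d_o⁴ − d_i⁴)/64 = π(93.1⁴ − 83.40⁴)/64 = 1.313×10^6 mm⁴
I = 1.313×10^6 mm⁴ = 1.313×10^-6 m⁴
Effective length L_e = K·L = 0.7 × 6.71 = 4.697 m
P_cr = π²EI / L_e² = π² × 101×10⁹ × 1.313×10^-6 / 4.697² = 5.932×10^4 N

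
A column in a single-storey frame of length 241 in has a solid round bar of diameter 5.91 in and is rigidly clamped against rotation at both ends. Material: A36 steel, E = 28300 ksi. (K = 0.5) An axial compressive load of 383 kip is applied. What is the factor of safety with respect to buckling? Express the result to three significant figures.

n ≈ 3.01

I = πd⁴/64 = π×5.91⁴/64 = 59.89 in⁴
Effective length L_e = K·L = 0.5 × 241 = 120.5 in
P_cr = π²EI / L_e² = π² × 28300×10³ × 59.89 / 120.5² = 1.152×10^6 lb
Factor of safety n = P_cr / P = 1151.9 / 383 = 3.01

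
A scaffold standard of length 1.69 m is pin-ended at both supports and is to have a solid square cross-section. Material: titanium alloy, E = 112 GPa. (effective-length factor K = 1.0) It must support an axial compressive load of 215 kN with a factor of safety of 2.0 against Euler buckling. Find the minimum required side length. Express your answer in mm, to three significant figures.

Required P_cr = n·P = 2.0 × 215 = 430.0 kN
L_e = K·L = 1 × 1.69 = 1.690 m
Required I = P_cr·L_e²/(π²E) = 4.300×10^5 × 1.690² / (π² × 1.12×10^11) = 1.111×10^-6 m⁴
I_req = 1.111×10^6 mm⁴
Solid square: I = a⁴/12  ⇒  a = (12I)^(1/4) = (12×1.111×10^6)^(1/4) = 60.4 mm

a ≈ 60.4 mm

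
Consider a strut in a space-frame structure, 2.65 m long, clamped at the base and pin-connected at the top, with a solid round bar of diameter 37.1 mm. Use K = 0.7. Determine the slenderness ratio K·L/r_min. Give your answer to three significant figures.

λ ≈ 200

For a solid circle r = d/4 = 37.1/4 = 9.275 mm
L_e = K·L = 0.7 × 2.65 m = 1.855 m = 1855.0 mm
λ = L_e / r_min = 1855.0 / 9.275 = 200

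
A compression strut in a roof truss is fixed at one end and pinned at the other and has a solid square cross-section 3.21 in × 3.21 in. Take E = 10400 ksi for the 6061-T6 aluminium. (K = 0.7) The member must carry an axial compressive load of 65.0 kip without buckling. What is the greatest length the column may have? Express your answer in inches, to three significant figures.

L_max ≈ 169 in

I = a⁴/12 = 3.21⁴/12 = 8.848 in⁴
At the buckling limit P_cr = P = 6.500×10^4 lb
From P_cr = π²EI/(K·L)²:  L = (1/K)·√(π²EI/P_cr) = (1/0.7)·√(π²×1.04×10^7×8.848/6.500×10^4)
L = 169 in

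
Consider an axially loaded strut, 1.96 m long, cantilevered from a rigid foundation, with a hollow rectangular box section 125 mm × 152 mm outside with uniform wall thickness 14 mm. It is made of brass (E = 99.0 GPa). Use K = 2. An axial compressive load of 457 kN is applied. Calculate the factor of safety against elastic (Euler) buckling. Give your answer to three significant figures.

n ≈ 2.13

Inner dimensions: h_i = 152 − 2×14 = 124.0 mm, b_i = 125 − 2×14 = 97.00 mm
Weak-axis I_min = (h_o·b_o³ − h_i·b_i³)/12 with b_o = 125, b_i = 97.00 mm (shorter outer/inner sides).
I_min = (152×125³ − 124.0×97.00³)/12 = 1.531×10^7 mm⁴
I = 1.531×10^7 mm⁴ = 1.531×10^-5 m⁴
Effective length L_e = K·L = 2 × 1.96 = 3.920 m
P_cr = π²EI / L_e² = π² × 99.0×10⁹ × 1.531×10^-5 / 3.920² = 9.734×10^5 N
Factor of safety n = P_cr / P = 973.42 / 457 = 2.13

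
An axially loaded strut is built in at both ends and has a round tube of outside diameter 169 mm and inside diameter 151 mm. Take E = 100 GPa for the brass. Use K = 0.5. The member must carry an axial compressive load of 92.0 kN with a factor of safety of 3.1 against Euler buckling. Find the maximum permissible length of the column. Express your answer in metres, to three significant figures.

L_max ≈ 14.2 m

d_o = 169 mm, d_i = 151 mm
I = π(d_o⁴ − d_i⁴)/64 = π(169⁴ − 151.0⁴)/64 = 1.452×10^7 mm⁴
I = 1.452×10^-5 m⁴
Required critical load P_cr = n·P = 3.1 × 92.0 = 285.2 kN = 2.852×10^5 N
From P_cr = π²EI/(K·L)²:  L = (1/K)·√(π²EI/P_cr) = (1/0.5)·√(π²×1.00×10^11×1.452×10^-5/2.852×10^5)
L = 14.2 m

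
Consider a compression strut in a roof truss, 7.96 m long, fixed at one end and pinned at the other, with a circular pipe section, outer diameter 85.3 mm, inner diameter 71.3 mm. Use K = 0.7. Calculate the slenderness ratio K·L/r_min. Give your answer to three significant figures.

d_o = 85.3 mm, d_i = 71.3 mm
I = π(d_o⁴ − d_i⁴)/64 = π(85.3⁴ − 71.30⁴)/64 = 1.330×10^6 mm⁴
A = 1.722×10^3 mm²;  r_min = √(I/A) = √(1.330×10^6/1.722×10^3) = 27.79 mm
L_e = K·L = 0.7 × 7.96 m = 5.572 m = 5572.0 mm
λ = L_e / r_min = 5572.0 / 27.79 = 200

λ ≈ 200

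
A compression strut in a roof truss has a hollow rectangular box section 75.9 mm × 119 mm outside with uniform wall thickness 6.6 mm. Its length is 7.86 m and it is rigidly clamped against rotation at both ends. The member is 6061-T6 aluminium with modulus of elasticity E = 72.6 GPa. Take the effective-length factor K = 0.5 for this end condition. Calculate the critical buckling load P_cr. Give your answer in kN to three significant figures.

Inner dimensions: h_i = 119 − 2×6.6 = 105.8 mm, b_i = 75.9 − 2×6.6 = 62.70 mm
Weak-axis I_min = (h_o·b_o³ − h_i·b_i³)/12 with b_o = 75.9, b_i = 62.70 mm (shorter outer/inner sides).
I_min = (119×75.9³ − 105.8×62.70³)/12 = 2.163×10^6 mm⁴
I = 2.163×10^6 mm⁴ = 2.163×10^-6 m⁴
Effective length L_e = K·L = 0.5 × 7.86 = 3.930 m
P_cr = π²EI / L_e² = π² × 72.6×10⁹ × 2.163×10^-6 / 3.930² = 1.003×10^5 N

P_cr ≈ 100 kN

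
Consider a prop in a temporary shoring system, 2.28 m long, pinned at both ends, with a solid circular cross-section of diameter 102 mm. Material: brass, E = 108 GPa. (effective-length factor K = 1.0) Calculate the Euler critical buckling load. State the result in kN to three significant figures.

P_cr ≈ 1090 kN

I = πd⁴/64 = π×102⁴/64 = 5.313×10^6 mm⁴
I = 5.313×10^6 mm⁴ = 5.313×10^-6 m⁴
Effective length L_e = K·L = 1 × 2.28 = 2.280 m
P_cr = π²EI / L_e² = π² × 108×10⁹ × 5.313×10^-6 / 2.280² = 1.089×10^6 N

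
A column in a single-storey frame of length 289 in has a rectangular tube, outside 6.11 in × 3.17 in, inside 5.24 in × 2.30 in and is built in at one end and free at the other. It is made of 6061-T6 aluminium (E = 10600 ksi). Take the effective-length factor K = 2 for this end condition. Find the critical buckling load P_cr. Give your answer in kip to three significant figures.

P_cr ≈ 3.42 kip

Weak-axis I_min = (h_o·b_o³ − h_i·b_i³)/12 with b_o = 3.17, b_i = 2.300 in (shorter outer/inner sides).
I_min = (6.11×3.17³ − 5.240×2.300³)/12 = 10.91 in⁴
Effective length L_e = K·L = 2 × 289 = 578.0 in
P_cr = π²EI / L_e² = π² × 10600×10³ × 10.91 / 578.0² = 3.415×10^3 lb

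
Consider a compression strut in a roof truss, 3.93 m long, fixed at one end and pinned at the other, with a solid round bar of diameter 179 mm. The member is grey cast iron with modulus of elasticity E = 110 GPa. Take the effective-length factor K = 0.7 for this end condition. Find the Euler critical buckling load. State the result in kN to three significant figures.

P_cr ≈ 7230 kN

I = πd⁴/64 = π×179⁴/64 = 5.039×10^7 mm⁴
I = 5.039×10^7 mm⁴ = 5.039×10^-5 m⁴
Effective length L_e = K·L = 0.7 × 3.93 = 2.751 m
P_cr = π²EI / L_e² = π² × 110×10⁹ × 5.039×10^-5 / 2.751² = 7.229×10^6 N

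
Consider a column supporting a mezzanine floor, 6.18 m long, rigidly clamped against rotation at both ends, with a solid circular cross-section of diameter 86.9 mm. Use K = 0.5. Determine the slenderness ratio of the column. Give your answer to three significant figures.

λ ≈ 142

For a solid circle r = d/4 = 86.9/4 = 21.72 mm
L_e = K·L = 0.5 × 6.18 m = 3.090 m = 3090.0 mm
λ = L_e / r_min = 3090.0 / 21.72 = 142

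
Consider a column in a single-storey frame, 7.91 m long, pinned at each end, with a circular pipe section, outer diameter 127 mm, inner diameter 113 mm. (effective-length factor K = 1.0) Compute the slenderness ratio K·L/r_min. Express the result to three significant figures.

d_o = 127 mm, d_i = 113 mm
I = π(d_o⁴ − d_i⁴)/64 = π(127⁴ − 113.0⁴)/64 = 4.766×10^6 mm⁴
A = 2.639×10^3 mm²;  r_min = √(I/A) = √(4.766×10^6/2.639×10^3) = 42.50 mm
L_e = K·L = 1 × 7.91 m = 7.910 m = 7910.0 mm
λ = L_e / r_min = 7910.0 / 42.50 = 186

λ ≈ 186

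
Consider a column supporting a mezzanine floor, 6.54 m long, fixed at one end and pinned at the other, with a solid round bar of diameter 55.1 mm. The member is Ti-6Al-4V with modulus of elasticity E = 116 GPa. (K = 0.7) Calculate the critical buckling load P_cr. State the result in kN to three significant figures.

I = πd⁴/64 = π×55.1⁴/64 = 4.525×10^5 mm⁴
I = 4.525×10^5 mm⁴ = 4.525×10^-7 m⁴
Effective length L_e = K·L = 0.7 × 6.54 = 4.578 m
P_cr = π²EI / L_e² = π² × 116×10⁹ × 4.525×10^-7 / 4.578² = 2.472×10^4 N

P_cr ≈ 24.7 kN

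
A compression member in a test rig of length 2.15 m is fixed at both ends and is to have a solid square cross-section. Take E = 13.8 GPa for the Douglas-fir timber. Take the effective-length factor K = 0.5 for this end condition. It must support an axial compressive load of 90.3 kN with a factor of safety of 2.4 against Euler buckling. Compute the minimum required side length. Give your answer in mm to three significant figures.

Required P_cr = n·P = 2.4 × 90.3 = 216.7 kN
L_e = K·L = 0.5 × 2.15 = 1.075 m
Required I = P_cr·L_e²/(π²E) = 2.167×10^5 × 1.075² / (π² × 1.38×10^10) = 1.839×10^-6 m⁴
I_req = 1.839×10^6 mm⁴
Solid square: I = a⁴/12  ⇒  a = (12I)^(1/4) = (12×1.839×10^6)^(1/4) = 68.5 mm

a ≈ 68.5 mm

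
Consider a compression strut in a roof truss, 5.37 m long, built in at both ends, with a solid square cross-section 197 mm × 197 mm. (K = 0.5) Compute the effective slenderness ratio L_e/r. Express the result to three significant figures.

For a square r = a/√12 = 197/√12 = 56.87 mm
L_e = K·L = 0.5 × 5.37 m = 2.685 m = 2685.0 mm
λ = L_e / r_min = 2685.0 / 56.87 = 47.2

λ ≈ 47.2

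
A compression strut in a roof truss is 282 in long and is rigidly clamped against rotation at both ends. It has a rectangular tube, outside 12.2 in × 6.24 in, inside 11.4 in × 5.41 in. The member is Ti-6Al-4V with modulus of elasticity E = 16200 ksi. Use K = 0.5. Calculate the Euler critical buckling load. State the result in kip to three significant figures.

P_cr ≈ 777 kip

Weak-axis I_min = (h_o·b_o³ − h_i·b_i³)/12 with b_o = 6.24, b_i = 5.410 in (shorter outer/inner sides).
I_min = (12.2×6.24³ − 11.40×5.410³)/12 = 96.60 in⁴
Effective length L_e = K·L = 0.5 × 282 = 141.0 in
P_cr = π²EI / L_e² = π² × 16200×10³ × 96.60 / 141.0² = 7.769×10^5 lb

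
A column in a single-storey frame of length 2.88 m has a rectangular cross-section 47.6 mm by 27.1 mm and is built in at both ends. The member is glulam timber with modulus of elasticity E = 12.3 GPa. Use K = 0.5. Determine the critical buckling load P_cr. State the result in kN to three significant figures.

Buckling occurs about the weak axis: I_min = h·b³/12 with b = 27.1 mm (the shorter side).
I_min = 47.6×27.1³/12 = 7.895×10^4 mm⁴
I = 7.895×10^4 mm⁴ = 7.895×10^-8 m⁴
Effective length L_e = K·L = 0.5 × 2.88 = 1.440 m
P_cr = π²EI / L_e² = π² × 12.3×10⁹ × 7.895×10^-8 / 1.440² = 4.622×10^3 N

P_cr ≈ 4.62 kN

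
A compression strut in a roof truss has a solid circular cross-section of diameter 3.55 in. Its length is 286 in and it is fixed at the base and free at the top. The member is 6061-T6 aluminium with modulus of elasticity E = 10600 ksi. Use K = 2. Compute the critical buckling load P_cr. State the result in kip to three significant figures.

P_cr ≈ 2.49 kip

I = πd⁴/64 = π×3.55⁴/64 = 7.796 in⁴
Effective length L_e = K·L = 2 × 286 = 572.0 in
P_cr = π²EI / L_e² = π² × 10600×10³ × 7.796 / 572.0² = 2.493×10^3 lb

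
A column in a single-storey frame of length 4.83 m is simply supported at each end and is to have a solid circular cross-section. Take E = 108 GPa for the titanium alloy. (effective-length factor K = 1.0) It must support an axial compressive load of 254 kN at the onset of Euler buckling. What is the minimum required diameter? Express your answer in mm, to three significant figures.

L_e = K·L = 1 × 4.83 = 4.830 m
Required I = P_cr·L_e²/(π²E) = 2.540×10^5 × 4.830² / (π² × 1.08×10^11) = 5.559×10^-6 m⁴
I_req = 5.559×10^6 mm⁴
Solid circle: I = πd⁴/64  ⇒  d = (64I/π)^(1/4) = (64×5.559×10^6/π)^(1/4) = 103 mm

d ≈ 103 mm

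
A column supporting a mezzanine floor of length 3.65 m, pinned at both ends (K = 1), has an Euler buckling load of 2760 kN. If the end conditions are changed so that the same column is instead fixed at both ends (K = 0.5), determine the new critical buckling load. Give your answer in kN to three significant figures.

P_cr ∝ 1/K², so P_cr,new = P_cr,old × (K_old/K_new)² = 2760 × (1/0.5)²
= 2760 × 4.000 = 11000 kN

P_cr ≈ 11000 kN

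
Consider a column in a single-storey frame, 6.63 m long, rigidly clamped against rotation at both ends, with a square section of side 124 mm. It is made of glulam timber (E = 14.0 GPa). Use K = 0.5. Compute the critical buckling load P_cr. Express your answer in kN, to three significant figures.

I = a⁴/12 = 124⁴/12 = 1.970×10^7 mm⁴
I = 1.970×10^7 mm⁴ = 1.970×10^-5 m⁴
Effective length L_e = K·L = 0.5 × 6.63 = 3.315 m
P_cr = π²EI / L_e² = π² × 14.0×10⁹ × 1.970×10^-5 / 3.315² = 2.477×10^5 N

P_cr ≈ 248 kN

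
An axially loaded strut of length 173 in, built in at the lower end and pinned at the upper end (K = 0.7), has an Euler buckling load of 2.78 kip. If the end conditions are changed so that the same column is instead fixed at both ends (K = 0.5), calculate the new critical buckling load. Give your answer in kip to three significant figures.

P_cr ≈ 5.45 kip

P_cr ∝ 1/K², so P_cr,new = P_cr,old × (K_old/K_new)² = 2.78 × (0.7/0.5)²
= 2.78 × 1.960 = 5.45 kip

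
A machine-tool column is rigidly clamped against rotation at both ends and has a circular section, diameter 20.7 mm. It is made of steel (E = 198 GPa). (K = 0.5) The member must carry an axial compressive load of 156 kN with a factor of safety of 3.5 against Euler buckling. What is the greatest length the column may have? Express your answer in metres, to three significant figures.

L_max ≈ 0.359 m

I = πd⁴/64 = π×20.7⁴/64 = 9.013×10^3 mm⁴
I = 9.013×10^-9 m⁴
Required critical load P_cr = n·P = 3.5 × 156 = 546.0 kN = 5.460×10^5 N
From P_cr = π²EI/(K·L)²:  L = (1/K)·√(π²EI/P_cr) = (1/0.5)·√(π²×1.98×10^11×9.013×10^-9/5.460×10^5)
L = 0.359 m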